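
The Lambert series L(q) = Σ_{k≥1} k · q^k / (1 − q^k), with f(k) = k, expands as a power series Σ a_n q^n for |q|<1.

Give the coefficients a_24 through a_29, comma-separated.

60, 31, 42, 40, 56, 30

d|24:{1,2,3,4,6,8,12,24}  Σf=1+2+3+4+6+8+12+24=60
[q^25] f(1)=1,f(5)=5,f(25)=25 ⇒ 31
d|26:{1,2,13,26}  Σf=1+2+13+26=42
d|27:{1,3,9,27}  Σf=1+3+9+27=40
n=28: 28·1 14·2 7·4 4·7 2·14 1·28  f→[28+14+7+4+2+1]=56
[q^29] f(29)=29,f(1)=1 ⇒ 30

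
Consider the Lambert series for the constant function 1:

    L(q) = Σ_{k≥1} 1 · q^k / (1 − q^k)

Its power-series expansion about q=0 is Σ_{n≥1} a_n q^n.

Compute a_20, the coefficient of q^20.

a_20 = 6

[q^20] f(20)=1,f(10)=1,f(5)=1,f(4)=1,f(2)=1,f(1)=1 ⇒ 6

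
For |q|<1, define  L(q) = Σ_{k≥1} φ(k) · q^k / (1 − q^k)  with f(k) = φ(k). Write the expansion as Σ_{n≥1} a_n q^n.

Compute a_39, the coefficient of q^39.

n=39: 1·39 3·13 13·3 39·1  φ→[1+2+12+24]=39

a_39 = 39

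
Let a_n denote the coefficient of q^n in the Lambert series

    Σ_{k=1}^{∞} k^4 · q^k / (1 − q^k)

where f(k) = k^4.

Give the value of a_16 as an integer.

[q^16] f(16)=65536,f(8)=4096,f(4)=256,f(2)=16,f(1)=1 ⇒ 69905

a_16 = 69905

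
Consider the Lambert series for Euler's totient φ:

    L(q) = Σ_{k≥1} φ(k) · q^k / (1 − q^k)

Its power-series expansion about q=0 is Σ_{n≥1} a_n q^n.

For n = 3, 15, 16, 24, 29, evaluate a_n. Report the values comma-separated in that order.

q^3  k|3↦φ(k): 1:1 3:2  a_3=3
n=15: 15·1 5·3 3·5 1·15  φ→[8+4+2+1]=15
n=16: 1·16 2·8 4·4 8·2 16·1  φ→[1+1+2+4+8]=16
n=24: 1·24 2·12 3·8 4·6 6·4 8·3 12·2 24·1  φ→[1+1+2+2+2+4+4+8]=24
d|29:{29,1}  Σφ=28+1=29

3, 15, 16, 24, 29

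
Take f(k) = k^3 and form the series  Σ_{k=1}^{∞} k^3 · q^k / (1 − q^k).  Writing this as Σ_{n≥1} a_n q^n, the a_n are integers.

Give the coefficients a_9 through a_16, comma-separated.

757, 1134, 1332, 2044, 2198, 3096, 3528, 4681

n=9: 9·1 3·3 1·9  f→[729+27+1]=757
d|10:{1,2,5,10}  Σf=1+8+125+1000=1134
d|11:{11,1}  Σf=1331+1=1332
q^12  k|12↦f(k): 12:1728 6:216 4:64 3:27 2:8 1:1  a_12=2044
[q^13] f(13)=2197,f(1)=1 ⇒ 2198
d|14:{14,7,2,1}  Σf=2744+343+8+1=3096
q^15  k|15↦f(k): 1:1 3:27 5:125 15:3375  a_15=3528
n=16: 16·1 8·2 4·4 2·8 1·16  f→[4096+512+64+8+1]=4681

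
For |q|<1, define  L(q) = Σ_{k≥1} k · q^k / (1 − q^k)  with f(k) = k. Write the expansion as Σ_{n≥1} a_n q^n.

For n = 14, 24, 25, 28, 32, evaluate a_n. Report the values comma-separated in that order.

d|14:{14,7,2,1}  Σf=14+7+2+1=24
[q^24] f(1)=1,f(2)=2,f(3)=3,f(4)=4,f(6)=6,f(8)=8,f(12)=12,f(24)=24 ⇒ 60
d|25:{1,5,25}  Σf=1+5+25=31
[q^28] f(1)=1,f(2)=2,f(4)=4,f(7)=7,f(14)=14,f(28)=28 ⇒ 56
q^32  k|32↦f(k): 1:1 2:2 4:4 8:8 16:16 32:32  a_32=63

24, 60, 31, 56, 63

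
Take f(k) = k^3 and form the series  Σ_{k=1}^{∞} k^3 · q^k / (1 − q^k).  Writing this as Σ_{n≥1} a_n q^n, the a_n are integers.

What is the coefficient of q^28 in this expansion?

[q^28] f(1)=1,f(2)=8,f(4)=64,f(7)=343,f(14)=2744,f(28)=21952 ⇒ 25112

a_28 = 25112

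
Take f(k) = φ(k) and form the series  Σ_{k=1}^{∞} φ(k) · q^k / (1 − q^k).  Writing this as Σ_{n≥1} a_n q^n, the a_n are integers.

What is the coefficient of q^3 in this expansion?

d|3:{1,3}  Σφ=1+2=3

a_3 = 3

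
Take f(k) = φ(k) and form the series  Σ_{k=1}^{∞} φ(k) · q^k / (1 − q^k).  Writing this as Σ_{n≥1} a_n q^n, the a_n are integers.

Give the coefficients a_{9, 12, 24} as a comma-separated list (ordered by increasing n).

n=9: 9·1 3·3 1·9  φ→[6+2+1]=9
d|12:{1,2,3,4,6,12}  Σφ=1+1+2+2+2+4=12
q^24  k|24↦φ(k): 24:8 12:4 8:4 6:2 4:2 3:2 2:1 1:1  a_24=24

9, 12, 24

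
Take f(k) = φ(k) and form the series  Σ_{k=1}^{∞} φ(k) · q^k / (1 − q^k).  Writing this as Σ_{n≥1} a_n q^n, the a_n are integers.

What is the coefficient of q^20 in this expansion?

d|20:{1,2,4,5,10,20}  Σφ=1+1+2+4+4+8=20

a_20 = 20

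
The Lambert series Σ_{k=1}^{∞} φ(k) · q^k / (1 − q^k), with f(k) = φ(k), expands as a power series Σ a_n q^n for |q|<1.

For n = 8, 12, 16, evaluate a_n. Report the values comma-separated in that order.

n=8: 8·1 4·2 2·4 1·8  φ→[4+2+1+1]=8
q^12  k|12↦φ(k): 12:4 6:2 4:2 3:2 2:1 1:1  a_12=12
d|16:{1,2,4,8,16}  Σφ=1+1+2+4+8=16

8, 12, 16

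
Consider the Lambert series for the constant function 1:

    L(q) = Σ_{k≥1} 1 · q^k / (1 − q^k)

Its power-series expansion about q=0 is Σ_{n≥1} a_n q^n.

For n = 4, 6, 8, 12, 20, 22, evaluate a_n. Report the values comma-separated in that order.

q^4  k|4↦f(k): 1:1 2:1 4:1  a_4=3
q^6  k|6↦f(k): 6:1 3:1 2:1 1:1  a_6=4
d|8:{8,4,2,1}  Σf=1+1+1+1=4
d|12:{12,6,4,3,2,1}  Σf=1+1+1+1+1+1=6
q^20  k|20↦f(k): 20:1 10:1 5:1 4:1 2:1 1:1  a_20=6
d|22:{1,2,11,22}  Σf=1+1+1+1=4

3, 4, 4, 6, 6, 4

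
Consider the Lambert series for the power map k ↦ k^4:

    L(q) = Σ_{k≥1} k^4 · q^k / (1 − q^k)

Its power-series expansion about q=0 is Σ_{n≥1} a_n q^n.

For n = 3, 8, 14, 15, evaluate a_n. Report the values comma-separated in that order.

82, 4369, 40834, 51332

d|3:{1,3}  Σf=1+81=82
[q^8] f(1)=1,f(2)=16,f(4)=256,f(8)=4096 ⇒ 4369
q^14  k|14↦f(k): 1:1 2:16 7:2401 14:38416  a_14=40834
q^15  k|15↦f(k): 15:50625 5:625 3:81 1:1  a_15=51332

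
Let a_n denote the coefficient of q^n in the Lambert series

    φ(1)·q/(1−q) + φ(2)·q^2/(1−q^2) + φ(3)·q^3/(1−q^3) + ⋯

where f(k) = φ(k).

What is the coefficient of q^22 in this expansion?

[q^22] φ(1)=1,φ(2)=1,φ(11)=10,φ(22)=10 ⇒ 22

a_22 = 22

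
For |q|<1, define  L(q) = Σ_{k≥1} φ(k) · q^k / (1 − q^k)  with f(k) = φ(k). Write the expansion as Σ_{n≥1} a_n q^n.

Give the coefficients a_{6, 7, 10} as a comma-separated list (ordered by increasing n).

[q^6] φ(1)=1,φ(2)=1,φ(3)=2,φ(6)=2 ⇒ 6
n=7: 7·1 1·7  φ→[6+1]=7
[q^10] φ(1)=1,φ(2)=1,φ(5)=4,φ(10)=4 ⇒ 10

6, 7, 10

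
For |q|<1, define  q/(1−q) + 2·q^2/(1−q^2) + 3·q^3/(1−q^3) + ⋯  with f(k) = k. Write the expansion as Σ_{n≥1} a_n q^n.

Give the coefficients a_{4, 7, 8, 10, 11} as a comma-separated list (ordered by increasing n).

7, 8, 15, 18, 12

[q^4] f(1)=1,f(2)=2,f(4)=4 ⇒ 7
d|7:{1,7}  Σf=1+7=8
q^8  k|8↦f(k): 1:1 2:2 4:4 8:8  a_8=15
n=10: 1·10 2·5 5·2 10·1  f→[1+2+5+10]=18
q^11  k|11↦f(k): 1:1 11:11  a_11=12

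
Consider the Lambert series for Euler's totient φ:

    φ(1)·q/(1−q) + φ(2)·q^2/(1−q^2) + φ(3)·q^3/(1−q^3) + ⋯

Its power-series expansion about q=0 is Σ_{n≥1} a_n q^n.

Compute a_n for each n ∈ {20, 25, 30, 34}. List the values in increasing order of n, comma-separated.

d|20:{20,10,5,4,2,1}  Σφ=8+4+4+2+1+1=20
[q^25] φ(1)=1,φ(5)=4,φ(25)=20 ⇒ 25
d|30:{1,2,3,5,6,10,15,30}  Σφ=1+1+2+4+2+4+8+8=30
[q^34] φ(1)=1,φ(2)=1,φ(17)=16,φ(34)=16 ⇒ 34

20, 25, 30, 34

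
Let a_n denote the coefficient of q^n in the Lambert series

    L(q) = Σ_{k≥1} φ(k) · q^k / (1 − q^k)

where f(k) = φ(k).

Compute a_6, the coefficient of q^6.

n=6: 6·1 3·2 2·3 1·6  φ→[2+2+1+1]=6

a_6 = 6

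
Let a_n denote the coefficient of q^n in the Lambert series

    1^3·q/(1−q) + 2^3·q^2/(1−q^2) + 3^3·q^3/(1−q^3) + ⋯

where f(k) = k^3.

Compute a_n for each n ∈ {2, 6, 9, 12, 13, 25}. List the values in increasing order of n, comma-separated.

9, 252, 757, 2044, 2198, 15751

n=2: 2·1 1·2  f→[8+1]=9
n=6: 1·6 2·3 3·2 6·1  f→[1+8+27+216]=252
n=9: 1·9 3·3 9·1  f→[1+27+729]=757
[q^12] f(1)=1,f(2)=8,f(3)=27,f(4)=64,f(6)=216,f(12)=1728 ⇒ 2044
n=13: 13·1 1·13  f→[2197+1]=2198
q^25  k|25↦f(k): 1:1 5:125 25:15625  a_25=15751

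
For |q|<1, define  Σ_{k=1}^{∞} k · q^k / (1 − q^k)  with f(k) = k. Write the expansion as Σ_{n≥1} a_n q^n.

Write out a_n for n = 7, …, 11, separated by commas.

[q^7] f(1)=1,f(7)=7 ⇒ 8
n=8: 8·1 4·2 2·4 1·8  f→[8+4+2+1]=15
q^9  k|9↦f(k): 9:9 3:3 1:1  a_9=13
d|10:{1,2,5,10}  Σf=1+2+5+10=18
d|11:{1,11}  Σf=1+11=12

8, 15, 13, 18, 12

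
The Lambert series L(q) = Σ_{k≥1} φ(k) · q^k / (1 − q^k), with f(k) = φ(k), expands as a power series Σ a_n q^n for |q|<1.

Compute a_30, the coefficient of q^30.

n=30: 30·1 15·2 10·3 6·5 5·6 3·10 2·15 1·30  φ→[8+8+4+2+4+2+1+1]=30

a_30 = 30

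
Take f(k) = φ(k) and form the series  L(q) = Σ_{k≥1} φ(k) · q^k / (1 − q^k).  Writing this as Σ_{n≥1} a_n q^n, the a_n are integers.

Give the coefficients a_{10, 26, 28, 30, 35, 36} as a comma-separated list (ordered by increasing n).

n=10: 10·1 5·2 2·5 1·10  φ→[4+4+1+1]=10
n=26: 1·26 2·13 13·2 26·1  φ→[1+1+12+12]=26
[q^28] φ(1)=1,φ(2)=1,φ(4)=2,φ(7)=6,φ(14)=6,φ(28)=12 ⇒ 28
[q^30] φ(1)=1,φ(2)=1,φ(3)=2,φ(5)=4,φ(6)=2,φ(10)=4,φ(15)=8,φ(30)=8 ⇒ 30
n=35: 35·1 7·5 5·7 1·35  φ→[24+6+4+1]=35
d|36:{36,18,12,9,6,4,3,2,1}  Σφ=12+6+4+6+2+2+2+1+1=36

10, 26, 28, 30, 35, 36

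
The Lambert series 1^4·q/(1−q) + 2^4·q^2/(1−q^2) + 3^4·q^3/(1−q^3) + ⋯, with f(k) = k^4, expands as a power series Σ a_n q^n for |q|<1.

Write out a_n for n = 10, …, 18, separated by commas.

10642, 14642, 22386, 28562, 40834, 51332, 69905, 83522, 112931

n=10: 10·1 5·2 2·5 1·10  f→[10000+625+16+1]=10642
n=11: 11·1 1·11  f→[14641+1]=14642
d|12:{1,2,3,4,6,12}  Σf=1+16+81+256+1296+20736=22386
n=13: 13·1 1·13  f→[28561+1]=28562
d|14:{14,7,2,1}  Σf=38416+2401+16+1=40834
[q^15] f(15)=50625,f(5)=625,f(3)=81,f(1)=1 ⇒ 51332
q^16  k|16↦f(k): 16:65536 8:4096 4:256 2:16 1:1  a_16=69905
n=17: 1·17 17·1  f→[1+83521]=83522
q^18  k|18↦f(k): 1:1 2:16 3:81 6:1296 9:6561 18:104976  a_18=112931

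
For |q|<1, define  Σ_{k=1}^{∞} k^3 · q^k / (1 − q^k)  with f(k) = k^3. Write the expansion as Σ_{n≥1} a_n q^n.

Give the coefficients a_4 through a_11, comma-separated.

[q^4] f(1)=1,f(2)=8,f(4)=64 ⇒ 73
[q^5] f(1)=1,f(5)=125 ⇒ 126
d|6:{1,2,3,6}  Σf=1+8+27+216=252
n=7: 1·7 7·1  f→[1+343]=344
[q^8] f(1)=1,f(2)=8,f(4)=64,f(8)=512 ⇒ 585
[q^9] f(9)=729,f(3)=27,f(1)=1 ⇒ 757
[q^10] f(10)=1000,f(5)=125,f(2)=8,f(1)=1 ⇒ 1134
d|11:{1,11}  Σf=1+1331=1332

73, 126, 252, 344, 585, 757, 1134, 1332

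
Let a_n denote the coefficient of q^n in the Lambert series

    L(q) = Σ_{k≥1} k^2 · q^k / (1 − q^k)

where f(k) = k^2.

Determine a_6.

d|6:{1,2,3,6}  Σf=1+4+9+36=50

a_6 = 50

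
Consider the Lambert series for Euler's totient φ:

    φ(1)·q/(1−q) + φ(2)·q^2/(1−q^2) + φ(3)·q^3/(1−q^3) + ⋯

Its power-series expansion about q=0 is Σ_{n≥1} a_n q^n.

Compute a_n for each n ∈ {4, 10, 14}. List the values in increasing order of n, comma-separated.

q^4  k|4↦φ(k): 1:1 2:1 4:2  a_4=4
n=10: 10·1 5·2 2·5 1·10  φ→[4+4+1+1]=10
[q^14] φ(14)=6,φ(7)=6,φ(2)=1,φ(1)=1 ⇒ 14

4, 10, 14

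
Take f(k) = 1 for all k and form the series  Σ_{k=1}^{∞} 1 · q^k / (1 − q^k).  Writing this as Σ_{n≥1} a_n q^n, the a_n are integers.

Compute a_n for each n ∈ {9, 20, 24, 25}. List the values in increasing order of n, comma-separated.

3, 6, 8, 3

n=9: 1·9 3·3 9·1  f→[1+1+1]=3
n=20: 1·20 2·10 4·5 5·4 10·2 20·1  f→[1+1+1+1+1+1]=6
d|24:{24,12,8,6,4,3,2,1}  Σf=1+1+1+1+1+1+1+1=8
n=25: 25·1 5·5 1·25  f→[1+1+1]=3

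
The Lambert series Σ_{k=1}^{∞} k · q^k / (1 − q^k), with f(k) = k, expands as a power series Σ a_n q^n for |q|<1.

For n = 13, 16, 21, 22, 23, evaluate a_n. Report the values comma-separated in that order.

14, 31, 32, 36, 24

d|13:{1,13}  Σf=1+13=14
q^16  k|16↦f(k): 1:1 2:2 4:4 8:8 16:16  a_16=31
q^21  k|21↦f(k): 1:1 3:3 7:7 21:21  a_21=32
d|22:{22,11,2,1}  Σf=22+11+2+1=36
n=23: 1·23 23·1  f→[1+23]=24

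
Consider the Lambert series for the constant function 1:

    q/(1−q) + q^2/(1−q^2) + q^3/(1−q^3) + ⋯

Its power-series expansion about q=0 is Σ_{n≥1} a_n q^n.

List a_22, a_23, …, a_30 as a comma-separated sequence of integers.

[q^22] f(1)=1,f(2)=1,f(11)=1,f(22)=1 ⇒ 4
[q^23] f(23)=1,f(1)=1 ⇒ 2
n=24: 1·24 2·12 3·8 4·6 6·4 8·3 12·2 24·1  f→[1+1+1+1+1+1+1+1]=8
d|25:{25,5,1}  Σf=1+1+1=3
d|26:{1,2,13,26}  Σf=1+1+1+1=4
d|27:{27,9,3,1}  Σf=1+1+1+1=4
d|28:{1,2,4,7,14,28}  Σf=1+1+1+1+1+1=6
n=29: 29·1 1·29  f→[1+1]=2
[q^30] f(30)=1,f(15)=1,f(10)=1,f(6)=1,f(5)=1,f(3)=1,f(2)=1,f(1)=1 ⇒ 8

4, 2, 8, 3, 4, 4, 6, 2, 8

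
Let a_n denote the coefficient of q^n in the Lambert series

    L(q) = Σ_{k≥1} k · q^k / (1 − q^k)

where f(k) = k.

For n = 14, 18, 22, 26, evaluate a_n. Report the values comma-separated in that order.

n=14: 1·14 2·7 7·2 14·1  f→[1+2+7+14]=24
[q^18] f(18)=18,f(9)=9,f(6)=6,f(3)=3,f(2)=2,f(1)=1 ⇒ 39
d|22:{22,11,2,1}  Σf=22+11+2+1=36
[q^26] f(26)=26,f(13)=13,f(2)=2,f(1)=1 ⇒ 42

24, 39, 36, 42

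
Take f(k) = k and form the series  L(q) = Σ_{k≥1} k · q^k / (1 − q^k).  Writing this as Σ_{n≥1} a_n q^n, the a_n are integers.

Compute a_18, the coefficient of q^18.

d|18:{18,9,6,3,2,1}  Σf=18+9+6+3+2+1=39

a_18 = 39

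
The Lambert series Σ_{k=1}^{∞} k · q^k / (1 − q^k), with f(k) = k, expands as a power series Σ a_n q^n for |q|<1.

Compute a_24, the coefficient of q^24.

d|24:{24,12,8,6,4,3,2,1}  Σf=24+12+8+6+4+3+2+1=60

a_24 = 60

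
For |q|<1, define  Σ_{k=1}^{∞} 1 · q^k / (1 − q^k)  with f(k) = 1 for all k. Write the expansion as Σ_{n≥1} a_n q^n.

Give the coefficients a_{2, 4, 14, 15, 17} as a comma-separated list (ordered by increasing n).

[q^2] f(2)=1,f(1)=1 ⇒ 2
n=4: 4·1 2·2 1·4  f→[1+1+1]=3
q^14  k|14↦f(k): 14:1 7:1 2:1 1:1  a_14=4
[q^15] f(1)=1,f(3)=1,f(5)=1,f(15)=1 ⇒ 4
d|17:{17,1}  Σf=1+1=2

2, 3, 4, 4, 2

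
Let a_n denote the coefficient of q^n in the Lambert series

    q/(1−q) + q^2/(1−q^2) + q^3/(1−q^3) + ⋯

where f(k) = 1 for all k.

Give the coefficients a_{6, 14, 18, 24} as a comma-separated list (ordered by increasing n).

n=6: 1·6 2·3 3·2 6·1  f→[1+1+1+1]=4
[q^14] f(14)=1,f(7)=1,f(2)=1,f(1)=1 ⇒ 4
[q^18] f(1)=1,f(2)=1,f(3)=1,f(6)=1,f(9)=1,f(18)=1 ⇒ 6
[q^24] f(24)=1,f(12)=1,f(8)=1,f(6)=1,f(4)=1,f(3)=1,f(2)=1,f(1)=1 ⇒ 8

4, 4, 6, 8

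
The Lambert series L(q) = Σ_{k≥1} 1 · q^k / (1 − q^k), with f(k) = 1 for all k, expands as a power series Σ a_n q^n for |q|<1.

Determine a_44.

d|44:{1,2,4,11,22,44}  Σf=1+1+1+1+1+1=6

a_44 = 6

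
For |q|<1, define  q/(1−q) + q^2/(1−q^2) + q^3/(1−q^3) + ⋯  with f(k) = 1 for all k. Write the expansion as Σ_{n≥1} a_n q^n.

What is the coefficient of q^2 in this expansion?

n=2: 2·1 1·2  f→[1+1]=2

a_2 = 2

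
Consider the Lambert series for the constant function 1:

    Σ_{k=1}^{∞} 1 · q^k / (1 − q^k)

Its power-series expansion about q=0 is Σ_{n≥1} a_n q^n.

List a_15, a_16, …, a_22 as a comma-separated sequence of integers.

[q^15] f(15)=1,f(5)=1,f(3)=1,f(1)=1 ⇒ 4
n=16: 1·16 2·8 4·4 8·2 16·1  f→[1+1+1+1+1]=5
n=17: 17·1 1·17  f→[1+1]=2
d|18:{18,9,6,3,2,1}  Σf=1+1+1+1+1+1=6
n=19: 19·1 1·19  f→[1+1]=2
d|20:{20,10,5,4,2,1}  Σf=1+1+1+1+1+1=6
d|21:{21,7,3,1}  Σf=1+1+1+1=4
q^22  k|22↦f(k): 1:1 2:1 11:1 22:1  a_22=4

4, 5, 2, 6, 2, 6, 4, 4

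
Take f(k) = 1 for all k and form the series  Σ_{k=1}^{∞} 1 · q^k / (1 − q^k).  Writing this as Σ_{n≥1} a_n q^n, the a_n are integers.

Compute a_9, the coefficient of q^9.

n=9: 1·9 3·3 9·1  f→[1+1+1]=3

a_9 = 3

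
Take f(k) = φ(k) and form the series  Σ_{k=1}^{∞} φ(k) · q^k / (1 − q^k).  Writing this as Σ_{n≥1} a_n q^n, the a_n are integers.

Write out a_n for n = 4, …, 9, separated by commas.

n=4: 4·1 2·2 1·4  φ→[2+1+1]=4
d|5:{1,5}  Σφ=1+4=5
d|6:{6,3,2,1}  Σφ=2+2+1+1=6
d|7:{1,7}  Σφ=1+6=7
q^8  k|8↦φ(k): 8:4 4:2 2:1 1:1  a_8=8
n=9: 1·9 3·3 9·1  φ→[1+2+6]=9

4, 5, 6, 7, 8, 9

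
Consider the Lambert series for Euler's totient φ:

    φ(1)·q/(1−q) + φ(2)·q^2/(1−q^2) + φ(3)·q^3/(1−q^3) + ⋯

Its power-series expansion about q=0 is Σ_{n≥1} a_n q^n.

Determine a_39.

[q^39] φ(39)=24,φ(13)=12,φ(3)=2,φ(1)=1 ⇒ 39

a_39 = 39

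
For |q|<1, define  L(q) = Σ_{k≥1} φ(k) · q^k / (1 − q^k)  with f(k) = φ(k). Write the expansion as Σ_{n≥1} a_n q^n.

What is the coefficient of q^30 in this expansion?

d|30:{1,2,3,5,6,10,15,30}  Σφ=1+1+2+4+2+4+8+8=30

a_30 = 30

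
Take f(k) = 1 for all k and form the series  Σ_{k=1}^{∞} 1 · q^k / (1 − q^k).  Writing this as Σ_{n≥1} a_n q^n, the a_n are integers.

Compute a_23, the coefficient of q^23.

a_23 = 2

n=23: 23·1 1·23  f→[1+1]=2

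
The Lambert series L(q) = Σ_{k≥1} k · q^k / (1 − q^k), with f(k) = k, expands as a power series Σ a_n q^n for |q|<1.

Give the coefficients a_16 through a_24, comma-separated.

[q^16] f(16)=16,f(8)=8,f(4)=4,f(2)=2,f(1)=1 ⇒ 31
[q^17] f(1)=1,f(17)=17 ⇒ 18
n=18: 1·18 2·9 3·6 6·3 9·2 18·1  f→[1+2+3+6+9+18]=39
d|19:{19,1}  Σf=19+1=20
[q^20] f(1)=1,f(2)=2,f(4)=4,f(5)=5,f(10)=10,f(20)=20 ⇒ 42
[q^21] f(1)=1,f(3)=3,f(7)=7,f(21)=21 ⇒ 32
d|22:{1,2,11,22}  Σf=1+2+11+22=36
n=23: 23·1 1·23  f→[23+1]=24
[q^24] f(24)=24,f(12)=12,f(8)=8,f(6)=6,f(4)=4,f(3)=3,f(2)=2,f(1)=1 ⇒ 60

31, 18, 39, 20, 42, 32, 36, 24, 60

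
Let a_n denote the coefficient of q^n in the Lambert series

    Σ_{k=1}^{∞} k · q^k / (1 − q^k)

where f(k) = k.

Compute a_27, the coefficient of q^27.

[q^27] f(1)=1,f(3)=3,f(9)=9,f(27)=27 ⇒ 40

a_27 = 40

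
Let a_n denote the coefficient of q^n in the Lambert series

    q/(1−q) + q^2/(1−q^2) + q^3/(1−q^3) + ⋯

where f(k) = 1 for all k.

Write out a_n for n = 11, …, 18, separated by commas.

2, 6, 2, 4, 4, 5, 2, 6

q^11  k|11↦f(k): 11:1 1:1  a_11=2
d|12:{12,6,4,3,2,1}  Σf=1+1+1+1+1+1=6
d|13:{1,13}  Σf=1+1=2
[q^14] f(1)=1,f(2)=1,f(7)=1,f(14)=1 ⇒ 4
q^15  k|15↦f(k): 15:1 5:1 3:1 1:1  a_15=4
n=16: 1·16 2·8 4·4 8·2 16·1  f→[1+1+1+1+1]=5
d|17:{1,17}  Σf=1+1=2
[q^18] f(18)=1,f(9)=1,f(6)=1,f(3)=1,f(2)=1,f(1)=1 ⇒ 6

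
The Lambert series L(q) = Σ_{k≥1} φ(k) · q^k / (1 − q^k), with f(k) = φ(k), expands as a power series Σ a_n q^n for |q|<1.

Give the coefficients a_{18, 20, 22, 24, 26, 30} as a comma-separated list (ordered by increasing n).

[q^18] φ(1)=1,φ(2)=1,φ(3)=2,φ(6)=2,φ(9)=6,φ(18)=6 ⇒ 18
q^20  k|20↦φ(k): 1:1 2:1 4:2 5:4 10:4 20:8  a_20=20
n=22: 1·22 2·11 11·2 22·1  φ→[1+1+10+10]=22
q^24  k|24↦φ(k): 24:8 12:4 8:4 6:2 4:2 3:2 2:1 1:1  a_24=24
d|26:{26,13,2,1}  Σφ=12+12+1+1=26
n=30: 1·30 2·15 3·10 5·6 6·5 10·3 15·2 30·1  φ→[1+1+2+4+2+4+8+8]=30

18, 20, 22, 24, 26, 30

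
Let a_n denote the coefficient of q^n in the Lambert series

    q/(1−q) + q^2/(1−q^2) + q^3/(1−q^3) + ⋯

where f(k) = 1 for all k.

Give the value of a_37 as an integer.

a_37 = 2

n=37: 1·37 37·1  f→[1+1]=2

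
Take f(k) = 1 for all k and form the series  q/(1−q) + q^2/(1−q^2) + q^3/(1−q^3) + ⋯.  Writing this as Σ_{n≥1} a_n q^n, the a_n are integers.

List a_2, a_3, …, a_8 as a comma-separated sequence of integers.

n=2: 2·1 1·2  f→[1+1]=2
q^3  k|3↦f(k): 3:1 1:1  a_3=2
n=4: 4·1 2·2 1·4  f→[1+1+1]=3
q^5  k|5↦f(k): 5:1 1:1  a_5=2
d|6:{6,3,2,1}  Σf=1+1+1+1=4
d|7:{1,7}  Σf=1+1=2
q^8  k|8↦f(k): 1:1 2:1 4:1 8:1  a_8=4

2, 2, 3, 2, 4, 2, 4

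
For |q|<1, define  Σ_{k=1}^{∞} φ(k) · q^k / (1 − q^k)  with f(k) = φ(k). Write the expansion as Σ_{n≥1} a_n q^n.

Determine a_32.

d|32:{1,2,4,8,16,32}  Σφ=1+1+2+4+8+16=32

a_32 = 32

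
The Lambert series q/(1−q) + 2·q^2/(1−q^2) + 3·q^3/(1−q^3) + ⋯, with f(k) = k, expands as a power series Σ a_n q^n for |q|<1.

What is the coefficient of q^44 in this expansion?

a_44 = 84

n=44: 1·44 2·22 4·11 11·4 22·2 44·1  f→[1+2+4+11+22+44]=84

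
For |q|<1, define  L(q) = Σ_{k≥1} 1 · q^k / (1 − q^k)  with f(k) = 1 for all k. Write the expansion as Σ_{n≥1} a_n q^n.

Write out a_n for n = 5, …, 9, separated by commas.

2, 4, 2, 4, 3

n=5: 1·5 5·1  f→[1+1]=2
d|6:{1,2,3,6}  Σf=1+1+1+1=4
n=7: 7·1 1·7  f→[1+1]=2
[q^8] f(1)=1,f(2)=1,f(4)=1,f(8)=1 ⇒ 4
[q^9] f(1)=1,f(3)=1,f(9)=1 ⇒ 3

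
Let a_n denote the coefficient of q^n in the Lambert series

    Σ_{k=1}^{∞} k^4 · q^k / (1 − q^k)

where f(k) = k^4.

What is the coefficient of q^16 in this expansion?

q^16  k|16↦f(k): 16:65536 8:4096 4:256 2:16 1:1  a_16=69905

a_16 = 69905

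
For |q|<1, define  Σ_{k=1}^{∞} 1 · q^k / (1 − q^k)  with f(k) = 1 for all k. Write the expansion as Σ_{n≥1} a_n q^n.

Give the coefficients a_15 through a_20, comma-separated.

d|15:{1,3,5,15}  Σf=1+1+1+1=4
[q^16] f(1)=1,f(2)=1,f(4)=1,f(8)=1,f(16)=1 ⇒ 5
n=17: 17·1 1·17  f→[1+1]=2
n=18: 18·1 9·2 6·3 3·6 2·9 1·18  f→[1+1+1+1+1+1]=6
q^19  k|19↦f(k): 19:1 1:1  a_19=2
q^20  k|20↦f(k): 1:1 2:1 4:1 5:1 10:1 20:1  a_20=6

4, 5, 2, 6, 2, 6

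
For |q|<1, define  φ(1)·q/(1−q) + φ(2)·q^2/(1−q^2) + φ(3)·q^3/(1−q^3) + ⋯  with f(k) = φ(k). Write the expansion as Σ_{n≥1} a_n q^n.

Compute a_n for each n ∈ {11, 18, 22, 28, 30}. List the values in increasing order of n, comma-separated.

q^11  k|11↦φ(k): 1:1 11:10  a_11=11
[q^18] φ(18)=6,φ(9)=6,φ(6)=2,φ(3)=2,φ(2)=1,φ(1)=1 ⇒ 18
d|22:{1,2,11,22}  Σφ=1+1+10+10=22
d|28:{1,2,4,7,14,28}  Σφ=1+1+2+6+6+12=28
q^30  k|30↦φ(k): 30:8 15:8 10:4 6:2 5:4 3:2 2:1 1:1  a_30=30

11, 18, 22, 28, 30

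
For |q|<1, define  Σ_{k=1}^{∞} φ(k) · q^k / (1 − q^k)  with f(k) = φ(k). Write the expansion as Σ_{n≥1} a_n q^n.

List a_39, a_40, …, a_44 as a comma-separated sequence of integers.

q^39  k|39↦φ(k): 1:1 3:2 13:12 39:24  a_39=39
d|40:{40,20,10,8,5,4,2,1}  Σφ=16+8+4+4+4+2+1+1=40
[q^41] φ(41)=40,φ(1)=1 ⇒ 41
d|42:{1,2,3,6,7,14,21,42}  Σφ=1+1+2+2+6+6+12+12=42
q^43  k|43↦φ(k): 1:1 43:42  a_43=43
n=44: 1·44 2·22 4·11 11·4 22·2 44·1  φ→[1+1+2+10+10+20]=44

39, 40, 41, 42, 43, 44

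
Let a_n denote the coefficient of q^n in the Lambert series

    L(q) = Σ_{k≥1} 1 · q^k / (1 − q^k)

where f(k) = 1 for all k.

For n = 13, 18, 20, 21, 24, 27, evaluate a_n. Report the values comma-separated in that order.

[q^13] f(1)=1,f(13)=1 ⇒ 2
n=18: 1·18 2·9 3·6 6·3 9·2 18·1  f→[1+1+1+1+1+1]=6
q^20  k|20↦f(k): 1:1 2:1 4:1 5:1 10:1 20:1  a_20=6
d|21:{1,3,7,21}  Σf=1+1+1+1=4
q^24  k|24↦f(k): 24:1 12:1 8:1 6:1 4:1 3:1 2:1 1:1  a_24=8
n=27: 1·27 3·9 9·3 27·1  f→[1+1+1+1]=4

2, 6, 6, 4, 8, 4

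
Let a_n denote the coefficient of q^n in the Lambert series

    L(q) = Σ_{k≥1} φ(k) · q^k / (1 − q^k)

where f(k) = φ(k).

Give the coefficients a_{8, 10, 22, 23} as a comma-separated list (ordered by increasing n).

q^8  k|8↦φ(k): 8:4 4:2 2:1 1:1  a_8=8
q^10  k|10↦φ(k): 10:4 5:4 2:1 1:1  a_10=10
q^22  k|22↦φ(k): 22:10 11:10 2:1 1:1  a_22=22
n=23: 23·1 1·23  φ→[22+1]=23

8, 10, 22, 23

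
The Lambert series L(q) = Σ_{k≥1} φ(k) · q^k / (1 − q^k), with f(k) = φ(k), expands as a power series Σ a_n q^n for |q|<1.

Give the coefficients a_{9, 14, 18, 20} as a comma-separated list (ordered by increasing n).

[q^9] φ(1)=1,φ(3)=2,φ(9)=6 ⇒ 9
[q^14] φ(14)=6,φ(7)=6,φ(2)=1,φ(1)=1 ⇒ 14
n=18: 18·1 9·2 6·3 3·6 2·9 1·18  φ→[6+6+2+2+1+1]=18
n=20: 20·1 10·2 5·4 4·5 2·10 1·20  φ→[8+4+4+2+1+1]=20

9, 14, 18, 20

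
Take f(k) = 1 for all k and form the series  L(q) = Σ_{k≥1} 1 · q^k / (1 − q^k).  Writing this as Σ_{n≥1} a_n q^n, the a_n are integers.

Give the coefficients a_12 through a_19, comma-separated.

6, 2, 4, 4, 5, 2, 6, 2

[q^12] f(12)=1,f(6)=1,f(4)=1,f(3)=1,f(2)=1,f(1)=1 ⇒ 6
d|13:{13,1}  Σf=1+1=2
[q^14] f(14)=1,f(7)=1,f(2)=1,f(1)=1 ⇒ 4
n=15: 15·1 5·3 3·5 1·15  f→[1+1+1+1]=4
q^16  k|16↦f(k): 1:1 2:1 4:1 8:1 16:1  a_16=5
[q^17] f(1)=1,f(17)=1 ⇒ 2
[q^18] f(1)=1,f(2)=1,f(3)=1,f(6)=1,f(9)=1,f(18)=1 ⇒ 6
d|19:{1,19}  Σf=1+1=2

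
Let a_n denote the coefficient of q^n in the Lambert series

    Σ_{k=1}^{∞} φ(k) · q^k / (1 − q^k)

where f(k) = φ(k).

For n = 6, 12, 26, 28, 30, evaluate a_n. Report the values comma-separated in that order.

n=6: 6·1 3·2 2·3 1·6  φ→[2+2+1+1]=6
n=12: 12·1 6·2 4·3 3·4 2·6 1·12  φ→[4+2+2+2+1+1]=12
q^26  k|26↦φ(k): 26:12 13:12 2:1 1:1  a_26=26
q^28  k|28↦φ(k): 1:1 2:1 4:2 7:6 14:6 28:12  a_28=28
n=30: 30·1 15·2 10·3 6·5 5·6 3·10 2·15 1·30  φ→[8+8+4+2+4+2+1+1]=30

6, 12, 26, 28, 30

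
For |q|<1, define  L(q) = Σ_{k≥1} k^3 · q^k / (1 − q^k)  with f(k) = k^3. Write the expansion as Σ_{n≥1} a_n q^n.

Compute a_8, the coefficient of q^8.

a_8 = 585

n=8: 8·1 4·2 2·4 1·8  f→[512+64+8+1]=585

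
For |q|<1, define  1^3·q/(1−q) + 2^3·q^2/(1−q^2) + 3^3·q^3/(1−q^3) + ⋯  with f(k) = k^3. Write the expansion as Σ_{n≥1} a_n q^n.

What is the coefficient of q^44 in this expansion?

q^44  k|44↦f(k): 44:85184 22:10648 11:1331 4:64 2:8 1:1  a_44=97236

a_44 = 97236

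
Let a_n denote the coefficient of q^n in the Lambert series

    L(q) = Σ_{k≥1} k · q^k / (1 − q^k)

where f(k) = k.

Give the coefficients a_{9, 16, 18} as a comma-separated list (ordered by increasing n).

n=9: 9·1 3·3 1·9  f→[9+3+1]=13
q^16  k|16↦f(k): 1:1 2:2 4:4 8:8 16:16  a_16=31
n=18: 18·1 9·2 6·3 3·6 2·9 1·18  f→[18+9+6+3+2+1]=39

13, 31, 39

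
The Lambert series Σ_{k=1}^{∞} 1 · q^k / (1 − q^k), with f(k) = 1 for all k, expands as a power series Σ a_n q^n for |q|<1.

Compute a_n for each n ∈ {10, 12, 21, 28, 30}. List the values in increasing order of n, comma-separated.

n=10: 10·1 5·2 2·5 1·10  f→[1+1+1+1]=4
[q^12] f(12)=1,f(6)=1,f(4)=1,f(3)=1,f(2)=1,f(1)=1 ⇒ 6
d|21:{21,7,3,1}  Σf=1+1+1+1=4
n=28: 28·1 14·2 7·4 4·7 2·14 1·28  f→[1+1+1+1+1+1]=6
d|30:{1,2,3,5,6,10,15,30}  Σf=1+1+1+1+1+1+1+1=8

4, 6, 4, 6, 8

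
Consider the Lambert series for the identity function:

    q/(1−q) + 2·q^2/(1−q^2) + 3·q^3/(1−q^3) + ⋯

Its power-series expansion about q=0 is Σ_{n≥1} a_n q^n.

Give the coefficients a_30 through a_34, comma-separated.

72, 32, 63, 48, 54

[q^30] f(1)=1,f(2)=2,f(3)=3,f(5)=5,f(6)=6,f(10)=10,f(15)=15,f(30)=30 ⇒ 72
d|31:{1,31}  Σf=1+31=32
d|32:{32,16,8,4,2,1}  Σf=32+16+8+4+2+1=63
n=33: 33·1 11·3 3·11 1·33  f→[33+11+3+1]=48
n=34: 34·1 17·2 2·17 1·34  f→[34+17+2+1]=54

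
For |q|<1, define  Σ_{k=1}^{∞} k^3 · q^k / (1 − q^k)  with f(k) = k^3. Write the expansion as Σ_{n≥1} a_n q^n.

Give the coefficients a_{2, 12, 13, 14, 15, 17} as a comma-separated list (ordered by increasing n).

n=2: 2·1 1·2  f→[8+1]=9
d|12:{12,6,4,3,2,1}  Σf=1728+216+64+27+8+1=2044
q^13  k|13↦f(k): 13:2197 1:1  a_13=2198
q^14  k|14↦f(k): 14:2744 7:343 2:8 1:1  a_14=3096
d|15:{1,3,5,15}  Σf=1+27+125+3375=3528
d|17:{17,1}  Σf=4913+1=4914

9, 2044, 2198, 3096, 3528, 4914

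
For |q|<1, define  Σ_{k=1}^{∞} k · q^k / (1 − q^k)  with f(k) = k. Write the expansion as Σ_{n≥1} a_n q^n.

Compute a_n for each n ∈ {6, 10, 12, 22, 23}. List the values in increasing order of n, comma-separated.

[q^6] f(1)=1,f(2)=2,f(3)=3,f(6)=6 ⇒ 12
q^10  k|10↦f(k): 10:10 5:5 2:2 1:1  a_10=18
[q^12] f(12)=12,f(6)=6,f(4)=4,f(3)=3,f(2)=2,f(1)=1 ⇒ 28
q^22  k|22↦f(k): 1:1 2:2 11:11 22:22  a_22=36
[q^23] f(1)=1,f(23)=23 ⇒ 24

12, 18, 28, 36, 24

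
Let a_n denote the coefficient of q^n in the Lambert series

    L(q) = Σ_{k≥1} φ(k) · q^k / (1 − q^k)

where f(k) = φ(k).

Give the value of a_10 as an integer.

[q^10] φ(10)=4,φ(5)=4,φ(2)=1,φ(1)=1 ⇒ 10

a_10 = 10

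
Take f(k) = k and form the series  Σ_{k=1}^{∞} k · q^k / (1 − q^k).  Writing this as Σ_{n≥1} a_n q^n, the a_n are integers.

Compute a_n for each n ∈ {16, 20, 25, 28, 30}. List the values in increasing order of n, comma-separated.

[q^16] f(1)=1,f(2)=2,f(4)=4,f(8)=8,f(16)=16 ⇒ 31
[q^20] f(1)=1,f(2)=2,f(4)=4,f(5)=5,f(10)=10,f(20)=20 ⇒ 42
n=25: 1·25 5·5 25·1  f→[1+5+25]=31
n=28: 28·1 14·2 7·4 4·7 2·14 1·28  f→[28+14+7+4+2+1]=56
d|30:{30,15,10,6,5,3,2,1}  Σf=30+15+10+6+5+3+2+1=72

31, 42, 31, 56, 72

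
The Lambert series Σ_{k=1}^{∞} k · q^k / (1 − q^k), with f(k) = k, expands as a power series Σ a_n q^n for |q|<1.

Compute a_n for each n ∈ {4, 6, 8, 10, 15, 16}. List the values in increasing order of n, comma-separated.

7, 12, 15, 18, 24, 31

d|4:{1,2,4}  Σf=1+2+4=7
[q^6] f(1)=1,f(2)=2,f(3)=3,f(6)=6 ⇒ 12
d|8:{8,4,2,1}  Σf=8+4+2+1=15
q^10  k|10↦f(k): 1:1 2:2 5:5 10:10  a_10=18
q^15  k|15↦f(k): 1:1 3:3 5:5 15:15  a_15=24
n=16: 1·16 2·8 4·4 8·2 16·1  f→[1+2+4+8+16]=31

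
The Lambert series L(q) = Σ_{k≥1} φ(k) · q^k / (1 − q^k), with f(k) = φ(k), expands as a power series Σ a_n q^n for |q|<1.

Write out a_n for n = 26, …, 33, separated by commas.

d|26:{26,13,2,1}  Σφ=12+12+1+1=26
q^27  k|27↦φ(k): 27:18 9:6 3:2 1:1  a_27=27
[q^28] φ(1)=1,φ(2)=1,φ(4)=2,φ(7)=6,φ(14)=6,φ(28)=12 ⇒ 28
n=29: 29·1 1·29  φ→[28+1]=29
n=30: 30·1 15·2 10·3 6·5 5·6 3·10 2·15 1·30  φ→[8+8+4+2+4+2+1+1]=30
[q^31] φ(1)=1,φ(31)=30 ⇒ 31
q^32  k|32↦φ(k): 32:16 16:8 8:4 4:2 2:1 1:1  a_32=32
n=33: 33·1 11·3 3·11 1·33  φ→[20+10+2+1]=33

26, 27, 28, 29, 30, 31, 32, 33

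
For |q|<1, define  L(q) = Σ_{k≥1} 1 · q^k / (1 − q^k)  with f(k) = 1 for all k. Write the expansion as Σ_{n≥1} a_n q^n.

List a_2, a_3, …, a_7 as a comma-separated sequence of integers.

q^2  k|2↦f(k): 1:1 2:1  a_2=2
n=3: 1·3 3·1  f→[1+1]=2
n=4: 4·1 2·2 1·4  f→[1+1+1]=3
q^5  k|5↦f(k): 1:1 5:1  a_5=2
[q^6] f(1)=1,f(2)=1,f(3)=1,f(6)=1 ⇒ 4
[q^7] f(1)=1,f(7)=1 ⇒ 2

2, 2, 3, 2, 4, 2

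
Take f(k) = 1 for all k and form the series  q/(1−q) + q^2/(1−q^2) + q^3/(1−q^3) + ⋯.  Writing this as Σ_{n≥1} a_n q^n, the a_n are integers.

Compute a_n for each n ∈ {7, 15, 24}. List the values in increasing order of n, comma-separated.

[q^7] f(7)=1,f(1)=1 ⇒ 2
n=15: 1·15 3·5 5·3 15·1  f→[1+1+1+1]=4
q^24  k|24↦f(k): 24:1 12:1 8:1 6:1 4:1 3:1 2:1 1:1  a_24=8

2, 4, 8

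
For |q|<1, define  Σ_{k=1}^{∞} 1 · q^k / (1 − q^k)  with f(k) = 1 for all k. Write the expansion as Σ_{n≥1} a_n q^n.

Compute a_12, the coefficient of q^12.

a_12 = 6

d|12:{1,2,3,4,6,12}  Σf=1+1+1+1+1+1=6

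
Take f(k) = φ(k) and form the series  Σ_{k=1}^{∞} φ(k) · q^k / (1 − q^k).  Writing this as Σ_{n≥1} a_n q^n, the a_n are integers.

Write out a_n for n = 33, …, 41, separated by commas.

n=33: 1·33 3·11 11·3 33·1  φ→[1+2+10+20]=33
d|34:{34,17,2,1}  Σφ=16+16+1+1=34
[q^35] φ(1)=1,φ(5)=4,φ(7)=6,φ(35)=24 ⇒ 35
d|36:{1,2,3,4,6,9,12,18,36}  Σφ=1+1+2+2+2+6+4+6+12=36
q^37  k|37↦φ(k): 1:1 37:36  a_37=37
n=38: 38·1 19·2 2·19 1·38  φ→[18+18+1+1]=38
[q^39] φ(39)=24,φ(13)=12,φ(3)=2,φ(1)=1 ⇒ 39
[q^40] φ(1)=1,φ(2)=1,φ(4)=2,φ(5)=4,φ(8)=4,φ(10)=4,φ(20)=8,φ(40)=16 ⇒ 40
n=41: 1·41 41·1  φ→[1+40]=41

33, 34, 35, 36, 37, 38, 39, 40, 41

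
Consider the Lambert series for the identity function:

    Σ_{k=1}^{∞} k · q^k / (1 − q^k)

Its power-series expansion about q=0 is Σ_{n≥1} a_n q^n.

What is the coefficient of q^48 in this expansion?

q^48  k|48↦f(k): 48:48 24:24 16:16 12:12 8:8 6:6 4:4 3:3 2:2 1:1  a_48=124

a_48 = 124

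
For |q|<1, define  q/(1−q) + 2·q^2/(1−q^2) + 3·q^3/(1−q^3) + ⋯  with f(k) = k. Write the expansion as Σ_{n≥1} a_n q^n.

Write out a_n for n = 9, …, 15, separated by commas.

[q^9] f(1)=1,f(3)=3,f(9)=9 ⇒ 13
n=10: 10·1 5·2 2·5 1·10  f→[10+5+2+1]=18
d|11:{1,11}  Σf=1+11=12
d|12:{1,2,3,4,6,12}  Σf=1+2+3+4+6+12=28
n=13: 1·13 13·1  f→[1+13]=14
n=14: 1·14 2·7 7·2 14·1  f→[1+2+7+14]=24
q^15  k|15↦f(k): 15:15 5:5 3:3 1:1  a_15=24

13, 18, 12, 28, 14, 24, 24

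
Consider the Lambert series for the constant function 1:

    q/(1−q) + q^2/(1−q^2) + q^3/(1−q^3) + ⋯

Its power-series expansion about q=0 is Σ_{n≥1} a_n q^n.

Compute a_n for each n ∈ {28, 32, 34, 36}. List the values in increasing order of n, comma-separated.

q^28  k|28↦f(k): 28:1 14:1 7:1 4:1 2:1 1:1  a_28=6
d|32:{32,16,8,4,2,1}  Σf=1+1+1+1+1+1=6
d|34:{1,2,17,34}  Σf=1+1+1+1=4
n=36: 36·1 18·2 12·3 9·4 6·6 4·9 3·12 2·18 1·36  f→[1+1+1+1+1+1+1+1+1]=9

6, 6, 4, 9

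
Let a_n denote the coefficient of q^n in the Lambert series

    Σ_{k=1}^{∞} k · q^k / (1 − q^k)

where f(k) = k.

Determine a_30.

d|30:{30,15,10,6,5,3,2,1}  Σf=30+15+10+6+5+3+2+1=72

a_30 = 72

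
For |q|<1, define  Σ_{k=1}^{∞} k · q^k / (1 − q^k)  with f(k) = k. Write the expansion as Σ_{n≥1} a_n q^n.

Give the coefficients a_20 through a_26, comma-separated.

d|20:{20,10,5,4,2,1}  Σf=20+10+5+4+2+1=42
n=21: 1·21 3·7 7·3 21·1  f→[1+3+7+21]=32
[q^22] f(1)=1,f(2)=2,f(11)=11,f(22)=22 ⇒ 36
n=23: 23·1 1·23  f→[23+1]=24
n=24: 1·24 2·12 3·8 4·6 6·4 8·3 12·2 24·1  f→[1+2+3+4+6+8+12+24]=60
d|25:{25,5,1}  Σf=25+5+1=31
q^26  k|26↦f(k): 1:1 2:2 13:13 26:26  a_26=42

42, 32, 36, 24, 60, 31, 42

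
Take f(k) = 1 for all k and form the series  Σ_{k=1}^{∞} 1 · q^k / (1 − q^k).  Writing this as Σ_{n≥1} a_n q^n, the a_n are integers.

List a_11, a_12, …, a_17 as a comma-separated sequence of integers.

[q^11] f(11)=1,f(1)=1 ⇒ 2
d|12:{1,2,3,4,6,12}  Σf=1+1+1+1+1+1=6
d|13:{13,1}  Σf=1+1=2
[q^14] f(14)=1,f(7)=1,f(2)=1,f(1)=1 ⇒ 4
n=15: 15·1 5·3 3·5 1·15  f→[1+1+1+1]=4
[q^16] f(16)=1,f(8)=1,f(4)=1,f(2)=1,f(1)=1 ⇒ 5
d|17:{1,17}  Σf=1+1=2

2, 6, 2, 4, 4, 5, 2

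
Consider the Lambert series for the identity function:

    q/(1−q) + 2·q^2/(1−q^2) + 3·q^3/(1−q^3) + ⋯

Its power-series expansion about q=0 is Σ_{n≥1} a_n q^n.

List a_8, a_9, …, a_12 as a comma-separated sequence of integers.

15, 13, 18, 12, 28

n=8: 8·1 4·2 2·4 1·8  f→[8+4+2+1]=15
d|9:{9,3,1}  Σf=9+3+1=13
d|10:{1,2,5,10}  Σf=1+2+5+10=18
[q^11] f(11)=11,f(1)=1 ⇒ 12
q^12  k|12↦f(k): 1:1 2:2 3:3 4:4 6:6 12:12  a_12=28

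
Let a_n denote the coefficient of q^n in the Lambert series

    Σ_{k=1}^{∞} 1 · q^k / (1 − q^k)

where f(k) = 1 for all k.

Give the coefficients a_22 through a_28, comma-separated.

4, 2, 8, 3, 4, 4, 6

[q^22] f(22)=1,f(11)=1,f(2)=1,f(1)=1 ⇒ 4
q^23  k|23↦f(k): 23:1 1:1  a_23=2
[q^24] f(24)=1,f(12)=1,f(8)=1,f(6)=1,f(4)=1,f(3)=1,f(2)=1,f(1)=1 ⇒ 8
[q^25] f(25)=1,f(5)=1,f(1)=1 ⇒ 3
q^26  k|26↦f(k): 1:1 2:1 13:1 26:1  a_26=4
[q^27] f(1)=1,f(3)=1,f(9)=1,f(27)=1 ⇒ 4
n=28: 1·28 2·14 4·7 7·4 14·2 28·1  f→[1+1+1+1+1+1]=6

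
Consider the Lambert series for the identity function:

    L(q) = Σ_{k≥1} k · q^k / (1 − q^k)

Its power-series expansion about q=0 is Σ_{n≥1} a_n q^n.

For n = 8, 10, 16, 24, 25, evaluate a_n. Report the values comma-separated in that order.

15, 18, 31, 60, 31

n=8: 8·1 4·2 2·4 1·8  f→[8+4+2+1]=15
[q^10] f(10)=10,f(5)=5,f(2)=2,f(1)=1 ⇒ 18
[q^16] f(16)=16,f(8)=8,f(4)=4,f(2)=2,f(1)=1 ⇒ 31
d|24:{1,2,3,4,6,8,12,24}  Σf=1+2+3+4+6+8+12+24=60
q^25  k|25↦f(k): 1:1 5:5 25:25  a_25=31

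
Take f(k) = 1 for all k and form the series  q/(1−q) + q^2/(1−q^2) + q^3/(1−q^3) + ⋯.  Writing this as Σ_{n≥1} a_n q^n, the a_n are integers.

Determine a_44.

a_44 = 6

n=44: 44·1 22·2 11·4 4·11 2·22 1·44  f→[1+1+1+1+1+1]=6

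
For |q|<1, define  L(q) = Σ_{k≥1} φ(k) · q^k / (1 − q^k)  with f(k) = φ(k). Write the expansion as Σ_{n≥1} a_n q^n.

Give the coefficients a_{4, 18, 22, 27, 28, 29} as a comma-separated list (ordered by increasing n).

d|4:{4,2,1}  Σφ=2+1+1=4
q^18  k|18↦φ(k): 1:1 2:1 3:2 6:2 9:6 18:6  a_18=18
n=22: 22·1 11·2 2·11 1·22  φ→[10+10+1+1]=22
n=27: 27·1 9·3 3·9 1·27  φ→[18+6+2+1]=27
n=28: 28·1 14·2 7·4 4·7 2·14 1·28  φ→[12+6+6+2+1+1]=28
q^29  k|29↦φ(k): 1:1 29:28  a_29=29

4, 18, 22, 27, 28, 29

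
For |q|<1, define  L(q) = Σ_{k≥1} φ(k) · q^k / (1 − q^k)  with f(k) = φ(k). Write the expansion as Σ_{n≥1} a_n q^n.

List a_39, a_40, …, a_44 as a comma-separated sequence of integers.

n=39: 1·39 3·13 13·3 39·1  φ→[1+2+12+24]=39
d|40:{1,2,4,5,8,10,20,40}  Σφ=1+1+2+4+4+4+8+16=40
q^41  k|41↦φ(k): 1:1 41:40  a_41=41
n=42: 1·42 2·21 3·14 6·7 7·6 14·3 21·2 42·1  φ→[1+1+2+2+6+6+12+12]=42
q^43  k|43↦φ(k): 43:42 1:1  a_43=43
n=44: 1·44 2·22 4·11 11·4 22·2 44·1  φ→[1+1+2+10+10+20]=44

39, 40, 41, 42, 43, 44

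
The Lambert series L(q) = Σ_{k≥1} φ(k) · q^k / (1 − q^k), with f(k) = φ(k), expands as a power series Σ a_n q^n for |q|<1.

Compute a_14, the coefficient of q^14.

[q^14] φ(1)=1,φ(2)=1,φ(7)=6,φ(14)=6 ⇒ 14

a_14 = 14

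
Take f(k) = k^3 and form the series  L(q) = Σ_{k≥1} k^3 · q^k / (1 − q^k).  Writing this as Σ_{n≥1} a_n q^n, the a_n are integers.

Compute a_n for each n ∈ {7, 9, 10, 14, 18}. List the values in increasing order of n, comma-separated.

n=7: 1·7 7·1  f→[1+343]=344
[q^9] f(1)=1,f(3)=27,f(9)=729 ⇒ 757
q^10  k|10↦f(k): 1:1 2:8 5:125 10:1000  a_10=1134
q^14  k|14↦f(k): 1:1 2:8 7:343 14:2744  a_14=3096
n=18: 18·1 9·2 6·3 3·6 2·9 1·18  f→[5832+729+216+27+8+1]=6813

344, 757, 1134, 3096, 6813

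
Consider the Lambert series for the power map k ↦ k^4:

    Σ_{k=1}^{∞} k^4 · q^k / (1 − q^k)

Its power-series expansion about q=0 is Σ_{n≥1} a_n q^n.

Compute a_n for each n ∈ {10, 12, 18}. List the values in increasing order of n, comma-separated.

10642, 22386, 112931

[q^10] f(10)=10000,f(5)=625,f(2)=16,f(1)=1 ⇒ 10642
[q^12] f(12)=20736,f(6)=1296,f(4)=256,f(3)=81,f(2)=16,f(1)=1 ⇒ 22386
d|18:{1,2,3,6,9,18}  Σf=1+16+81+1296+6561+104976=112931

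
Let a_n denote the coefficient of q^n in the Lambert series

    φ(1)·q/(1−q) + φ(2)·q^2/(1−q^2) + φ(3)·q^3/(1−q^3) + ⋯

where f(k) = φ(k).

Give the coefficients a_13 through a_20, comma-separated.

d|13:{1,13}  Σφ=1+12=13
d|14:{14,7,2,1}  Σφ=6+6+1+1=14
[q^15] φ(1)=1,φ(3)=2,φ(5)=4,φ(15)=8 ⇒ 15
q^16  k|16↦φ(k): 16:8 8:4 4:2 2:1 1:1  a_16=16
n=17: 17·1 1·17  φ→[16+1]=17
q^18  k|18↦φ(k): 1:1 2:1 3:2 6:2 9:6 18:6  a_18=18
q^19  k|19↦φ(k): 19:18 1:1  a_19=19
d|20:{1,2,4,5,10,20}  Σφ=1+1+2+4+4+8=20

13, 14, 15, 16, 17, 18, 19, 20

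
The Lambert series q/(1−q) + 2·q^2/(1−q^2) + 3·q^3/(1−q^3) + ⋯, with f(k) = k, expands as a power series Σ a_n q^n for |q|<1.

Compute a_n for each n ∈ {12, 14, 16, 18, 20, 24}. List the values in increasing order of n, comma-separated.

28, 24, 31, 39, 42, 60

n=12: 12·1 6·2 4·3 3·4 2·6 1·12  f→[12+6+4+3+2+1]=28
q^14  k|14↦f(k): 14:14 7:7 2:2 1:1  a_14=24
d|16:{1,2,4,8,16}  Σf=1+2+4+8+16=31
n=18: 18·1 9·2 6·3 3·6 2·9 1·18  f→[18+9+6+3+2+1]=39
n=20: 1·20 2·10 4·5 5·4 10·2 20·1  f→[1+2+4+5+10+20]=42
[q^24] f(1)=1,f(2)=2,f(3)=3,f(4)=4,f(6)=6,f(8)=8,f(12)=12,f(24)=24 ⇒ 60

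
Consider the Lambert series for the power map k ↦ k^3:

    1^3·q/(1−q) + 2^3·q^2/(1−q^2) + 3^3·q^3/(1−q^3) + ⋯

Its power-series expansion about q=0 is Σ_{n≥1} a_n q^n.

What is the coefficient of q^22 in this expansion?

d|22:{1,2,11,22}  Σf=1+8+1331+10648=11988

a_22 = 11988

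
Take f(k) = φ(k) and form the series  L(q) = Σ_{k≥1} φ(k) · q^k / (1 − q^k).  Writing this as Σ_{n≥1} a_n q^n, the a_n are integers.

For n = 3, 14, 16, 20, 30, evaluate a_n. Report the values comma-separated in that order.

n=3: 1·3 3·1  φ→[1+2]=3
q^14  k|14↦φ(k): 14:6 7:6 2:1 1:1  a_14=14
[q^16] φ(1)=1,φ(2)=1,φ(4)=2,φ(8)=4,φ(16)=8 ⇒ 16
n=20: 1·20 2·10 4·5 5·4 10·2 20·1  φ→[1+1+2+4+4+8]=20
[q^30] φ(30)=8,φ(15)=8,φ(10)=4,φ(6)=2,φ(5)=4,φ(3)=2,φ(2)=1,φ(1)=1 ⇒ 30

3, 14, 16, 20, 30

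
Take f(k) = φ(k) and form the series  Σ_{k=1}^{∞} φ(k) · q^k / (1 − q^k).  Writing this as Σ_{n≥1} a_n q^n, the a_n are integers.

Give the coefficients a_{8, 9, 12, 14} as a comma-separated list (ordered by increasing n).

n=8: 1·8 2·4 4·2 8·1  φ→[1+1+2+4]=8
n=9: 9·1 3·3 1·9  φ→[6+2+1]=9
[q^12] φ(1)=1,φ(2)=1,φ(3)=2,φ(4)=2,φ(6)=2,φ(12)=4 ⇒ 12
d|14:{1,2,7,14}  Σφ=1+1+6+6=14

8, 9, 12, 14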